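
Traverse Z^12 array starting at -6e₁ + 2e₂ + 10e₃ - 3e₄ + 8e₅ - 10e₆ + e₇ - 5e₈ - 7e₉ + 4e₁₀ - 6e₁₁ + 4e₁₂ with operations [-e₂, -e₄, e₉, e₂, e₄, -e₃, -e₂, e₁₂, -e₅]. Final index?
(-6, 1, 9, -3, 7, -10, 1, -5, -6, 4, -6, 5)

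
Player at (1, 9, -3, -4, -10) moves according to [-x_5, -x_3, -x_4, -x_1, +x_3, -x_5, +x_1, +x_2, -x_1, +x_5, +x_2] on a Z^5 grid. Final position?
(0, 11, -3, -5, -11)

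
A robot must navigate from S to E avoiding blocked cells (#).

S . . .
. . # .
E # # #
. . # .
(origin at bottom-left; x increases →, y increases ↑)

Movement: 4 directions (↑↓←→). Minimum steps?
2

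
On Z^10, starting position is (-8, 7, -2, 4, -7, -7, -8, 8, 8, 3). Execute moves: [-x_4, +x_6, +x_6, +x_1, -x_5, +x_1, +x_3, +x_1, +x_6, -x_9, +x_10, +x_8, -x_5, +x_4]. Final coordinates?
(-5, 7, -1, 4, -9, -4, -8, 9, 7, 4)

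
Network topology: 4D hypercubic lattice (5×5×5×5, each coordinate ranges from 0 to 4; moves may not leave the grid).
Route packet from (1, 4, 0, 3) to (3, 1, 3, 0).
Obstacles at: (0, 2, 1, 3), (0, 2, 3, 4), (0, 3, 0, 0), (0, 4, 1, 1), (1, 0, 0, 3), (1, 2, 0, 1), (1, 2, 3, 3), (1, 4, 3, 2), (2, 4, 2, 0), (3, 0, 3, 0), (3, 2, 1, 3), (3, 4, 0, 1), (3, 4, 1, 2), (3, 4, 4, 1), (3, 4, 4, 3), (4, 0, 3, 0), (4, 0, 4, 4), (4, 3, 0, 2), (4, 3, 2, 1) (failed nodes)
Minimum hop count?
11
(one shortest path: (1, 4, 0, 3) → (2, 4, 0, 3) → (3, 4, 0, 3) → (3, 3, 0, 3) → (3, 2, 0, 3) → (3, 1, 0, 3) → (3, 1, 1, 3) → (3, 1, 2, 3) → (3, 1, 3, 3) → (3, 1, 3, 2) → (3, 1, 3, 1) → (3, 1, 3, 0))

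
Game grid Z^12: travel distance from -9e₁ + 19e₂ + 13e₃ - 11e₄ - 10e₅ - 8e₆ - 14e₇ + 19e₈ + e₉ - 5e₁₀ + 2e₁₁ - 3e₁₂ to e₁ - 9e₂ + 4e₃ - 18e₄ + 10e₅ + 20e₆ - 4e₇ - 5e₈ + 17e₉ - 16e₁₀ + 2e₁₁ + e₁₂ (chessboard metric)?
28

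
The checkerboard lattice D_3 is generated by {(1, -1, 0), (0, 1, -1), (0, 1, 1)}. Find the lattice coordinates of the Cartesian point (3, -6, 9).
3b₁ - 6b₂ + 3b₃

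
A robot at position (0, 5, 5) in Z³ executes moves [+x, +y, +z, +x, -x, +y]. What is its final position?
(1, 7, 6)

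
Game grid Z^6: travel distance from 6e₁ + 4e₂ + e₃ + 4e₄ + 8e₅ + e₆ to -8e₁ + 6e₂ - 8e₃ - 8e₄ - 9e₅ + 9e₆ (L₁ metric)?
62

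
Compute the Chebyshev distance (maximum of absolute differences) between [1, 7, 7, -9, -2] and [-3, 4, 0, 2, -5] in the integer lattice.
11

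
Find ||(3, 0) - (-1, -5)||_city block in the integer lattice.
9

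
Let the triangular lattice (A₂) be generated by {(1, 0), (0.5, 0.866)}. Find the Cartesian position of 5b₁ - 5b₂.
(2.5, -4.33)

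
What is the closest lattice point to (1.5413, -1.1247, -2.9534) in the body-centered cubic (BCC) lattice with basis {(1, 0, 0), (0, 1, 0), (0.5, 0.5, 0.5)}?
(2, -1, -3)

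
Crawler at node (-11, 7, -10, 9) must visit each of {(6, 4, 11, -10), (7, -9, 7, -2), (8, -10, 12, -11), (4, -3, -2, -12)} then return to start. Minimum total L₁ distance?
174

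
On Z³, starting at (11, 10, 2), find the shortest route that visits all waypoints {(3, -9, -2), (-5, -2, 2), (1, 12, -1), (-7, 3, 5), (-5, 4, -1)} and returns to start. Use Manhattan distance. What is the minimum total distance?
98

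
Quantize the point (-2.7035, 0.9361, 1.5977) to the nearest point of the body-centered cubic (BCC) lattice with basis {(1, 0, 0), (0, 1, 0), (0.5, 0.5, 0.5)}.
(-2.5, 0.5, 1.5)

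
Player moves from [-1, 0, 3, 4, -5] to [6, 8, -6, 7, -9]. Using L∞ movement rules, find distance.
9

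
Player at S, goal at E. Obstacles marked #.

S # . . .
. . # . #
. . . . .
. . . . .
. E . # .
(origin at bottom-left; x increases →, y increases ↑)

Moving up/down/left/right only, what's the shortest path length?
5
(one shortest path: (0, 4) → (0, 3) → (1, 3) → (1, 2) → (1, 1) → (1, 0))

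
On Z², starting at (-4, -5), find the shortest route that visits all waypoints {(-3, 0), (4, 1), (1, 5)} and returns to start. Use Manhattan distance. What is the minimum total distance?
36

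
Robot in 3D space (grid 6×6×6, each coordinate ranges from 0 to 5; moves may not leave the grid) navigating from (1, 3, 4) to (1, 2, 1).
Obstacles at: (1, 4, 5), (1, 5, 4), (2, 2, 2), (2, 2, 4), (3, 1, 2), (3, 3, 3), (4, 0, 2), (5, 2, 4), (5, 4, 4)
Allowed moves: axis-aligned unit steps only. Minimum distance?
4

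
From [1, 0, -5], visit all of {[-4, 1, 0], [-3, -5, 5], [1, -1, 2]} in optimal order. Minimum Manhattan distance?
29
(one optimal route: (1, 0, -5) → (1, -1, 2) → (-4, 1, 0) → (-3, -5, 5))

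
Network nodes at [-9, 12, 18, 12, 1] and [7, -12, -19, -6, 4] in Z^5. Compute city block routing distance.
98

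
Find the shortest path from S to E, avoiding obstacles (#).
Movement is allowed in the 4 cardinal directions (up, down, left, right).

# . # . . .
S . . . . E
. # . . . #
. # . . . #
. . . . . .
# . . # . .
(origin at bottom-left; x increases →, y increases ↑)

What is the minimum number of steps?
5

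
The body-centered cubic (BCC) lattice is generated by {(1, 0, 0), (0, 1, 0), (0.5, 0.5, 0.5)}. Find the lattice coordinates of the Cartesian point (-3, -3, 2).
-5b₁ - 5b₂ + 4b₃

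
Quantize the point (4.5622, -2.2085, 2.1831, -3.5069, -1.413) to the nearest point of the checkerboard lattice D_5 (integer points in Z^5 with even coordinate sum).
(5, -2, 2, -4, -1)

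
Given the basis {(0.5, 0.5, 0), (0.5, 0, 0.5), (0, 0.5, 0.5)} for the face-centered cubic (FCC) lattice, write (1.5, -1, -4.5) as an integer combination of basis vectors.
5b₁ - 2b₂ - 7b₃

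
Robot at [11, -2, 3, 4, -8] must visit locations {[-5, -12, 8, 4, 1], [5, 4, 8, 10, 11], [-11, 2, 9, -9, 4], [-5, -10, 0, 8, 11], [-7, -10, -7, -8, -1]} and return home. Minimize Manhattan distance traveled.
226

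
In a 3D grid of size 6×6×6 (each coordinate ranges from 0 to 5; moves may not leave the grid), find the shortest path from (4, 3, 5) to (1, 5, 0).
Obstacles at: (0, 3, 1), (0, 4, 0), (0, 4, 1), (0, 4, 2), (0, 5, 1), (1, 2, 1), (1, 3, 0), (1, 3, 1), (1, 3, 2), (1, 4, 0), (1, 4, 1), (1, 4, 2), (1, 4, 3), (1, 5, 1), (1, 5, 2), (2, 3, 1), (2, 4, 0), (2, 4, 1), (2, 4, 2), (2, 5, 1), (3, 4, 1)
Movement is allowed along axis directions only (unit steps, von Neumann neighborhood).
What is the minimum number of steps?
10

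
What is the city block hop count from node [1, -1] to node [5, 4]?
9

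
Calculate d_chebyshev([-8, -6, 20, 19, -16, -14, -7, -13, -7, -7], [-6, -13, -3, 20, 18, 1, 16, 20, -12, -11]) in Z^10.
34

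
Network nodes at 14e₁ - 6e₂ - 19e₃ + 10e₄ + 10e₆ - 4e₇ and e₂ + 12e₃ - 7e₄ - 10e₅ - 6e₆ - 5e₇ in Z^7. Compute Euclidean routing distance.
43.0349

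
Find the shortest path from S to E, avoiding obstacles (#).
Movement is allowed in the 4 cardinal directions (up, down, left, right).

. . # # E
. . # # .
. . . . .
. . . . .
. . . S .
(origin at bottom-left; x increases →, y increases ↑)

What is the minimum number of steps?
5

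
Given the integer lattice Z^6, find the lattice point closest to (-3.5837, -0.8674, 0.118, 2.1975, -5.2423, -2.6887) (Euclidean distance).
(-4, -1, 0, 2, -5, -3)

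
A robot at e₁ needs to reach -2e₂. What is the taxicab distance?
3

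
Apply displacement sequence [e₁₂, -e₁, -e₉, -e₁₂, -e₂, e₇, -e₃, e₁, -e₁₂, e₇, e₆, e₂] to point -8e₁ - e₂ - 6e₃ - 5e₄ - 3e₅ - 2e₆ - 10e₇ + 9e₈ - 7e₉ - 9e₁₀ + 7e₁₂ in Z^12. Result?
(-8, -1, -7, -5, -3, -1, -8, 9, -8, -9, 0, 6)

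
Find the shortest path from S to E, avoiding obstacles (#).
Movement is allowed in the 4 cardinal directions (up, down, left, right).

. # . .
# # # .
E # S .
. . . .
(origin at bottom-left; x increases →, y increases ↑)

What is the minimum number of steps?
4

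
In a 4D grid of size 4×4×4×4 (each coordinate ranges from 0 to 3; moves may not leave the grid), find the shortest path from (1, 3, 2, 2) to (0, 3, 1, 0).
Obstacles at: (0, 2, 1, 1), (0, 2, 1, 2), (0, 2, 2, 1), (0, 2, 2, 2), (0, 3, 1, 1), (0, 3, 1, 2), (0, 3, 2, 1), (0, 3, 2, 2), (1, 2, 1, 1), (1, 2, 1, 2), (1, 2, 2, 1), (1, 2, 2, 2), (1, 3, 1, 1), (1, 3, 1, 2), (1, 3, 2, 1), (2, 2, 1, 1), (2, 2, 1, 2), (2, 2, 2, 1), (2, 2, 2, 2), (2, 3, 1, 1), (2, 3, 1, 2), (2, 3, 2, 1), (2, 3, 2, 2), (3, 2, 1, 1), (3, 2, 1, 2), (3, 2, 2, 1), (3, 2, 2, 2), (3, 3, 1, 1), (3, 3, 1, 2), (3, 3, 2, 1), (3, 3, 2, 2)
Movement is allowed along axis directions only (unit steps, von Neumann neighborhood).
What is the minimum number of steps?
6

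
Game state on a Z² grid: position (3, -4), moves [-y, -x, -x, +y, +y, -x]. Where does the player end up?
(0, -3)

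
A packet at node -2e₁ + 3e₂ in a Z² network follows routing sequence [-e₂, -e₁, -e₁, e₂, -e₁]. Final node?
(-5, 3)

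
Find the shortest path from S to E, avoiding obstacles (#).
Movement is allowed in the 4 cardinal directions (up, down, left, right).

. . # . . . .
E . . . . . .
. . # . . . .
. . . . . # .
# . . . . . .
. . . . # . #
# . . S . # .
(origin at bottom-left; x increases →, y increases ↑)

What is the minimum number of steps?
8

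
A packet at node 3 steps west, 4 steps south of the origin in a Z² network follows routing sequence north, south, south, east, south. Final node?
(-2, -6)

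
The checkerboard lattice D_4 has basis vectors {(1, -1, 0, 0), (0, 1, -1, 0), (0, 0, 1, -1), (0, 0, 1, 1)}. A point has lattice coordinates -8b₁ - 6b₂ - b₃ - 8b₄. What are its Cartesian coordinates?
(-8, 2, -3, -7)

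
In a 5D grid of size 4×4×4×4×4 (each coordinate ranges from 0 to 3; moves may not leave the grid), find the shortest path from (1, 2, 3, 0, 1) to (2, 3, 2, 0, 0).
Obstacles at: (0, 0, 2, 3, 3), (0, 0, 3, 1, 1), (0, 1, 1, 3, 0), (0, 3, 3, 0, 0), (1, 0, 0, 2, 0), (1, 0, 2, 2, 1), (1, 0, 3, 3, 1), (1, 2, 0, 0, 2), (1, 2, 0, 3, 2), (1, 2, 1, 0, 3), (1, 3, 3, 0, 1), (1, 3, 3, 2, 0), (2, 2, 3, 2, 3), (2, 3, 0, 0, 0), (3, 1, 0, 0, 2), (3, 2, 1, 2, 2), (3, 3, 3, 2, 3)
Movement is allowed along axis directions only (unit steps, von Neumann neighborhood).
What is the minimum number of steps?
4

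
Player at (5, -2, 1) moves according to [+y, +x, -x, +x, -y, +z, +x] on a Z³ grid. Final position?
(7, -2, 2)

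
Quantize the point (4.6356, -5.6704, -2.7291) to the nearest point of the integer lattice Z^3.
(5, -6, -3)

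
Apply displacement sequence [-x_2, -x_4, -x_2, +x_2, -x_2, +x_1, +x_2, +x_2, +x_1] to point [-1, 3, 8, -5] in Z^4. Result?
(1, 3, 8, -6)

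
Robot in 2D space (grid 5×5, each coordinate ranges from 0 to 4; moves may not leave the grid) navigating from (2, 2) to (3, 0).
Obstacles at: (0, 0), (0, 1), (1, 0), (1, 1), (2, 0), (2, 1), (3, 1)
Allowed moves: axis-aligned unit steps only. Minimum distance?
5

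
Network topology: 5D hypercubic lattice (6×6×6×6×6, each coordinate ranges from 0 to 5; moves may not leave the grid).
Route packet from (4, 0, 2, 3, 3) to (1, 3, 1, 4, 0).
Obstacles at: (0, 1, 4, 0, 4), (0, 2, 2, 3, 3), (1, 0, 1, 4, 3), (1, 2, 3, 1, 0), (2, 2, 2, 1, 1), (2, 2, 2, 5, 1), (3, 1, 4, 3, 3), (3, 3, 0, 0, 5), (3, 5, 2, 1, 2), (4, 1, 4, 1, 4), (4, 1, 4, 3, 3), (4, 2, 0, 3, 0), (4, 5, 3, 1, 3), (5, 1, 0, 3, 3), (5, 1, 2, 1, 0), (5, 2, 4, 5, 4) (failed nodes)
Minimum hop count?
11
(one shortest path: (4, 0, 2, 3, 3) → (3, 0, 2, 3, 3) → (2, 0, 2, 3, 3) → (1, 0, 2, 3, 3) → (1, 1, 2, 3, 3) → (1, 2, 2, 3, 3) → (1, 3, 2, 3, 3) → (1, 3, 1, 3, 3) → (1, 3, 1, 4, 3) → (1, 3, 1, 4, 2) → (1, 3, 1, 4, 1) → (1, 3, 1, 4, 0))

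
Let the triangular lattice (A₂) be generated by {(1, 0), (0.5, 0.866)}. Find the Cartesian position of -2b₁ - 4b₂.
(-4, -3.464)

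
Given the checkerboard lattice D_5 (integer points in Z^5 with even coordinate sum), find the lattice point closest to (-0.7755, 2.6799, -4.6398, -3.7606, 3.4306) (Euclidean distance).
(-1, 3, -5, -4, 3)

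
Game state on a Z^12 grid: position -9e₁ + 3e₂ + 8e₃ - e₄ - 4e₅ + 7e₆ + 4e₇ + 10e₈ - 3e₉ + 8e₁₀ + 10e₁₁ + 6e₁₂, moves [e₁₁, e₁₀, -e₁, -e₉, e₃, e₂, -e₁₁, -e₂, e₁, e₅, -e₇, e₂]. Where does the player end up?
(-9, 4, 9, -1, -3, 7, 3, 10, -4, 9, 10, 6)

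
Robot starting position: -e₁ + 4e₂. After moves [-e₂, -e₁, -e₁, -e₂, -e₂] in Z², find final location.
(-3, 1)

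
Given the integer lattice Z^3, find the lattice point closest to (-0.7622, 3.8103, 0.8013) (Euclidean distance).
(-1, 4, 1)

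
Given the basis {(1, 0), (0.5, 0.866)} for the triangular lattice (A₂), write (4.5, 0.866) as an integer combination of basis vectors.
4b₁ + b₂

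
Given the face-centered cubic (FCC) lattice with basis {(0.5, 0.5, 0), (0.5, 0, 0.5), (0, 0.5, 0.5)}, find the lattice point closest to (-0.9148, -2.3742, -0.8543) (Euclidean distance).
(-1, -2.5, -0.5)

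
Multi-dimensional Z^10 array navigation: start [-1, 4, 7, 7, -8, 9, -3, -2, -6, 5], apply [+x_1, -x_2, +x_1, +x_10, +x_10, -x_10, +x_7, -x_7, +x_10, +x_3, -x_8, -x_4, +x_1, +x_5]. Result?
(2, 3, 8, 6, -7, 9, -3, -3, -6, 7)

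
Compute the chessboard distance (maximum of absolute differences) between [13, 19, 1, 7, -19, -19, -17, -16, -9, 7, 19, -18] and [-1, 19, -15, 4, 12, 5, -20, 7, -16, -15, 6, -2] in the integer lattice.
31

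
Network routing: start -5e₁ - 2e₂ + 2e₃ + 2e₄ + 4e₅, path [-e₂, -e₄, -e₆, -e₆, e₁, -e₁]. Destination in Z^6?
(-5, -3, 2, 1, 4, -2)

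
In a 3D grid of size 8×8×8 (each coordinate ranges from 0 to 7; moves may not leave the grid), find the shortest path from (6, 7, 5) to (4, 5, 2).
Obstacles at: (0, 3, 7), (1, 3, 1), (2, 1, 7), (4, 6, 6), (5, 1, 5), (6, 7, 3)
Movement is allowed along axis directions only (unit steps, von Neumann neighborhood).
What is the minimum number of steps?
7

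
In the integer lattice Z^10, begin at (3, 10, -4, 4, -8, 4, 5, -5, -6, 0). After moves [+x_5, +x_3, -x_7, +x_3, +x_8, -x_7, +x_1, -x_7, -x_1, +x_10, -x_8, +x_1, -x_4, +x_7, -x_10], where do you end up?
(4, 10, -2, 3, -7, 4, 3, -5, -6, 0)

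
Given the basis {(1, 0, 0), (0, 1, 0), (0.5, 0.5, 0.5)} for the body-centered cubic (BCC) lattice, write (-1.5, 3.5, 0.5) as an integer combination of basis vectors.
-2b₁ + 3b₂ + b₃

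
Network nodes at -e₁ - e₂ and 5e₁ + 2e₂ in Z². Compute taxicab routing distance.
9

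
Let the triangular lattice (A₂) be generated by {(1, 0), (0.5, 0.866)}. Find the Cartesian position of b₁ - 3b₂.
(-0.5, -2.598)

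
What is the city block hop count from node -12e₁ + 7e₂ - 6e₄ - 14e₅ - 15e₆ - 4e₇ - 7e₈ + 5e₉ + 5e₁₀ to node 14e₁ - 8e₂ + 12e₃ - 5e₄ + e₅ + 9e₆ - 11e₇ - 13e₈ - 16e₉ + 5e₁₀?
127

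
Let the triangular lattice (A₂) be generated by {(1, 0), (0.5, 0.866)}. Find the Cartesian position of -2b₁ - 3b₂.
(-3.5, -2.598)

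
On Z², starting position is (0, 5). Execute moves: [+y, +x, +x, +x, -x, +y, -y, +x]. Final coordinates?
(3, 6)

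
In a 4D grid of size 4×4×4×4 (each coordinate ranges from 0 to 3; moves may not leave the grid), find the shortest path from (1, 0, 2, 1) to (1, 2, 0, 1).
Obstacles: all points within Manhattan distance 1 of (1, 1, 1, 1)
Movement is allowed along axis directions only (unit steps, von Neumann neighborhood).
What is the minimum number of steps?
6
(one shortest path: (1, 0, 2, 1) → (0, 0, 2, 1) → (0, 1, 2, 1) → (0, 2, 2, 1) → (0, 2, 1, 1) → (0, 2, 0, 1) → (1, 2, 0, 1))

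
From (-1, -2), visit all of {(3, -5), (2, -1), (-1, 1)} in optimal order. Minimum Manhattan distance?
13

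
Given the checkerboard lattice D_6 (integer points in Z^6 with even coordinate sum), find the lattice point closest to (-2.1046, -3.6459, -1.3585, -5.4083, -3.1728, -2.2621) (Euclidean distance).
(-2, -4, -1, -6, -3, -2)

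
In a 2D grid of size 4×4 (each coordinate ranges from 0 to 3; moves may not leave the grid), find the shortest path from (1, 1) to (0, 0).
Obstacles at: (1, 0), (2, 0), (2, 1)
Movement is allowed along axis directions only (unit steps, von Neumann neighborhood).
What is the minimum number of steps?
2
(one shortest path: (1, 1) → (0, 1) → (0, 0))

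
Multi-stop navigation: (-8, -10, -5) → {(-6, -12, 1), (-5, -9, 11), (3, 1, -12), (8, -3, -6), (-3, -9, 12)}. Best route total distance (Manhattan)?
77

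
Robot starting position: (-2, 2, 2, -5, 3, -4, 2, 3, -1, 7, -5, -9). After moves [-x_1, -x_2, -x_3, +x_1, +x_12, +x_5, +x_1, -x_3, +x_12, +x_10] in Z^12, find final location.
(-1, 1, 0, -5, 4, -4, 2, 3, -1, 8, -5, -7)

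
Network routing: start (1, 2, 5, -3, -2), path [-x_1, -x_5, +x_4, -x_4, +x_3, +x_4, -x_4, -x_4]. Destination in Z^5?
(0, 2, 6, -4, -3)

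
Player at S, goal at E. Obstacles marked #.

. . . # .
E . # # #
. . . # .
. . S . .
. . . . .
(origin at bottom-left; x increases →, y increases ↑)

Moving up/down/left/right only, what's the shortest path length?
4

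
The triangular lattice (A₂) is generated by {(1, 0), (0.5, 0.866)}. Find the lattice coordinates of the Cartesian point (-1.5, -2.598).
-3b₂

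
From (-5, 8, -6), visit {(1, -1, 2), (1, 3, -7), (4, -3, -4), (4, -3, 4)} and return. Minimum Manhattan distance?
62
(one optimal route: (-5, 8, -6) → (1, -1, 2) → (4, -3, 4) → (4, -3, -4) → (1, 3, -7) → (-5, 8, -6))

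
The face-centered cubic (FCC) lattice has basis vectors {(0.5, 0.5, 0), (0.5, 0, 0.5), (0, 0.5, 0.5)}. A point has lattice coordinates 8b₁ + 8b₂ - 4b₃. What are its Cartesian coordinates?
(8, 2, 2)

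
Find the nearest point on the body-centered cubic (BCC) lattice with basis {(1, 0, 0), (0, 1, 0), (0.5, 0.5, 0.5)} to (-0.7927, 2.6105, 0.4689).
(-0.5, 2.5, 0.5)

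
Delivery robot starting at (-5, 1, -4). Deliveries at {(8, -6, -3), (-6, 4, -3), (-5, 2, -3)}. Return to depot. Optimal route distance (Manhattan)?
50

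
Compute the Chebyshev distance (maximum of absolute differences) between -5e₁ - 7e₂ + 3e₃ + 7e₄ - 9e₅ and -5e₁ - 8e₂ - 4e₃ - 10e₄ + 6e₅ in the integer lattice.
17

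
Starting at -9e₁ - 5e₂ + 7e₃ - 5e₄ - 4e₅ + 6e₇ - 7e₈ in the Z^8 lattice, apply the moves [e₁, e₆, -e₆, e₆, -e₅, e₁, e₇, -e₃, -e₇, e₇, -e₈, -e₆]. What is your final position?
(-7, -5, 6, -5, -5, 0, 7, -8)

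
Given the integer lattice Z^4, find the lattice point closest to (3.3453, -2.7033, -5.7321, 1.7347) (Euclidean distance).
(3, -3, -6, 2)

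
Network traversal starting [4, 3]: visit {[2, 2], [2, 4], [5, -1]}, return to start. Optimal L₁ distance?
16
(one optimal route: (4, 3) → (2, 4) → (2, 2) → (5, -1) → (4, 3))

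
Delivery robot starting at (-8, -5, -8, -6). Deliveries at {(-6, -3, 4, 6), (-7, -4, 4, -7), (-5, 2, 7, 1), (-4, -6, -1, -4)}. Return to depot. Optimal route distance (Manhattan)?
80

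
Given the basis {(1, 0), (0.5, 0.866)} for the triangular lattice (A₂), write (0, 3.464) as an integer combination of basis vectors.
-2b₁ + 4b₂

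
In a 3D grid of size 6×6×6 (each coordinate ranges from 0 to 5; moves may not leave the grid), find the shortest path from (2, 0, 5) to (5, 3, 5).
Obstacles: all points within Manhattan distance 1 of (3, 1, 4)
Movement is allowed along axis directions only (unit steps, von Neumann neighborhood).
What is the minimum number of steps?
6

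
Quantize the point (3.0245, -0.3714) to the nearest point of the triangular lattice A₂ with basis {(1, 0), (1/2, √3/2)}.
(3, 0)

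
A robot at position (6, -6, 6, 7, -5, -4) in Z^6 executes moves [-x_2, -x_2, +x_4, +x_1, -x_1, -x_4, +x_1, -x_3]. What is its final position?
(7, -8, 5, 7, -5, -4)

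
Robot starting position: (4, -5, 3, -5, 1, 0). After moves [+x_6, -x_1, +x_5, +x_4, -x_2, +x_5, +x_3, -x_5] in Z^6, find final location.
(3, -6, 4, -4, 2, 1)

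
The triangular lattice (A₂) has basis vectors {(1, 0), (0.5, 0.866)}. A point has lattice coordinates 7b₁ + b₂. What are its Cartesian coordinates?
(7.5, 0.866)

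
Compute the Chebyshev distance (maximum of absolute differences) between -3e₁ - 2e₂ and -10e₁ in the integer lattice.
7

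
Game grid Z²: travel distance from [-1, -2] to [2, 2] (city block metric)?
7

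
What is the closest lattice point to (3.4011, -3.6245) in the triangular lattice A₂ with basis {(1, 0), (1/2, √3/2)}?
(3, -3.464)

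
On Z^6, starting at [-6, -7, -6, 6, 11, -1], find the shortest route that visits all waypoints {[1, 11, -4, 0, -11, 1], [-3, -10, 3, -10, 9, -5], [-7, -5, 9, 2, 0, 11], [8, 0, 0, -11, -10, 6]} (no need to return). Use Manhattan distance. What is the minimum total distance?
185
(one optimal route: (-6, -7, -6, 6, 11, -1) → (-3, -10, 3, -10, 9, -5) → (-7, -5, 9, 2, 0, 11) → (8, 0, 0, -11, -10, 6) → (1, 11, -4, 0, -11, 1))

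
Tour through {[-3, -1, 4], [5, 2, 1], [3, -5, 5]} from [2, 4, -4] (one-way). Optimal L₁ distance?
34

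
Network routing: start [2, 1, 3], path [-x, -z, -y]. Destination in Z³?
(1, 0, 2)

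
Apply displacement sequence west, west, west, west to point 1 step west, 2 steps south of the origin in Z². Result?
(-5, -2)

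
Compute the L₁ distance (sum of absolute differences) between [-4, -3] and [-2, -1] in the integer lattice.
4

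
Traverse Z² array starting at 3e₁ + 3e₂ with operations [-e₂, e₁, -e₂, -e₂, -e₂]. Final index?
(4, -1)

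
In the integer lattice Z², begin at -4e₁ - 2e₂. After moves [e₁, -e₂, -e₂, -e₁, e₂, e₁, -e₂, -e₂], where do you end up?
(-3, -5)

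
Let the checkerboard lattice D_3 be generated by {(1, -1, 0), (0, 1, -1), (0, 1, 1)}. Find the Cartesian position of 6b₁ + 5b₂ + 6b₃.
(6, 5, 1)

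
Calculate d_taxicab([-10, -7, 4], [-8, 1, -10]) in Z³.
24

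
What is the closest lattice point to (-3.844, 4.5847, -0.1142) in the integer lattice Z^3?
(-4, 5, 0)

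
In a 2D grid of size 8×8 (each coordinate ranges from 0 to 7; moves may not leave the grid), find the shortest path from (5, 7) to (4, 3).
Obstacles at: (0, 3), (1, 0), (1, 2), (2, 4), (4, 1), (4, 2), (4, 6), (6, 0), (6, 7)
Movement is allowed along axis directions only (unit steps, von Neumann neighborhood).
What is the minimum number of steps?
5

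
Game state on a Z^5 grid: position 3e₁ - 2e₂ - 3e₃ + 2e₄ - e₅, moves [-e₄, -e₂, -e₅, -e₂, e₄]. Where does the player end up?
(3, -4, -3, 2, -2)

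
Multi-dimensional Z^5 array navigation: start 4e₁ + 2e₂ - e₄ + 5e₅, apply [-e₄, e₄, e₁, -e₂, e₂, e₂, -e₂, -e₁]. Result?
(4, 2, 0, -1, 5)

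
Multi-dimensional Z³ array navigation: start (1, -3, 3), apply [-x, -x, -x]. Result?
(-2, -3, 3)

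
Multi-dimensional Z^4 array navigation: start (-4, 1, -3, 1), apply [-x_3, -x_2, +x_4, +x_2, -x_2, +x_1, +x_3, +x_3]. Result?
(-3, 0, -2, 2)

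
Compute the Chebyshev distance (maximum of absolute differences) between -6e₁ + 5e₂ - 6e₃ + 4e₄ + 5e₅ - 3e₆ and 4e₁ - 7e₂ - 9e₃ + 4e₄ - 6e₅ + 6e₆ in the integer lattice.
12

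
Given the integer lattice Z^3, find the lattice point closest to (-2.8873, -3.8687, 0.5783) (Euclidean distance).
(-3, -4, 1)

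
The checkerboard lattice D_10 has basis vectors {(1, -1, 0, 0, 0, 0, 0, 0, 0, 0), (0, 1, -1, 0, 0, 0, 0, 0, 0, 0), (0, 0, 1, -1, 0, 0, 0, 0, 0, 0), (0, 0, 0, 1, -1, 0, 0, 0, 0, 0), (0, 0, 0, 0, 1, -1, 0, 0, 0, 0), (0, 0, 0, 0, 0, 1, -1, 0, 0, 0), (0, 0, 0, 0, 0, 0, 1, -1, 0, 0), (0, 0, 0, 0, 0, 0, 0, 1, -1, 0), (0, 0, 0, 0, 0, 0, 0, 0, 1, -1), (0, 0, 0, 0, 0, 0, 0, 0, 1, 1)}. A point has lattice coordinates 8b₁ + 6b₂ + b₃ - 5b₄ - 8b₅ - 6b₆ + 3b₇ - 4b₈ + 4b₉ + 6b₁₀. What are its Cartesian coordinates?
(8, -2, -5, -6, -3, 2, 9, -7, 14, 2)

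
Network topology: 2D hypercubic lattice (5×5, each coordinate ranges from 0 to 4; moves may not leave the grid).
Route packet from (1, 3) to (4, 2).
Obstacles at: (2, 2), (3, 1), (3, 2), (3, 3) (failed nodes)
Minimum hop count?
6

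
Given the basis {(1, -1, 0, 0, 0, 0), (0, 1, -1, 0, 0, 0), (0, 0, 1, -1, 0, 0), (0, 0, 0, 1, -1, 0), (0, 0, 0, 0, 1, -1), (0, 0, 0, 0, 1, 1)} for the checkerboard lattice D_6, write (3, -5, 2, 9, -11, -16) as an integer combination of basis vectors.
3b₁ - 2b₂ + 9b₄ + 7b₅ - 9b₆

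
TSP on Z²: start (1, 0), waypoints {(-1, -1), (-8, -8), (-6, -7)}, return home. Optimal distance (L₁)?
34
(one optimal route: (1, 0) → (-1, -1) → (-8, -8) → (-6, -7) → (1, 0))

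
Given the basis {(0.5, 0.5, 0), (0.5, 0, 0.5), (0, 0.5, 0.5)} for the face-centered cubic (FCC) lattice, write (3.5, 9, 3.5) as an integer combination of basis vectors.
9b₁ - 2b₂ + 9b₃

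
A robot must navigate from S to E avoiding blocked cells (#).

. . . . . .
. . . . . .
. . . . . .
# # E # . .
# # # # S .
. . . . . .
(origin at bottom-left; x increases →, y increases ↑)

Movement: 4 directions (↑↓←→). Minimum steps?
5
(one shortest path: (4, 1) → (4, 2) → (4, 3) → (3, 3) → (2, 3) → (2, 2))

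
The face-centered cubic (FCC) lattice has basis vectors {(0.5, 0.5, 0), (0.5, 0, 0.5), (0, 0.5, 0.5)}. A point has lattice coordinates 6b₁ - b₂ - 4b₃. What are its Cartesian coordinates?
(2.5, 1, -2.5)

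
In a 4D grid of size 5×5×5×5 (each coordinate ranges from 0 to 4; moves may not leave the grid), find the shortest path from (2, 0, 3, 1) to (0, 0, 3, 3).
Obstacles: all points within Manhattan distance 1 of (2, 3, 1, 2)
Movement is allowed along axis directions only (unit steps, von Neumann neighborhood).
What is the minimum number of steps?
4
(one shortest path: (2, 0, 3, 1) → (1, 0, 3, 1) → (0, 0, 3, 1) → (0, 0, 3, 2) → (0, 0, 3, 3))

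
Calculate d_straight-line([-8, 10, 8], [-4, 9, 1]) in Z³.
8.12404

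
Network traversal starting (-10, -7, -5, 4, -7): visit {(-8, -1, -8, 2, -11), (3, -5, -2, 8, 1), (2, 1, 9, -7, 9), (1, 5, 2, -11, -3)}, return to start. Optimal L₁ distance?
162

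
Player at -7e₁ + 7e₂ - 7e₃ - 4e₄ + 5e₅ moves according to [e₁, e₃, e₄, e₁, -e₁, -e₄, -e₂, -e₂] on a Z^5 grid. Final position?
(-6, 5, -6, -4, 5)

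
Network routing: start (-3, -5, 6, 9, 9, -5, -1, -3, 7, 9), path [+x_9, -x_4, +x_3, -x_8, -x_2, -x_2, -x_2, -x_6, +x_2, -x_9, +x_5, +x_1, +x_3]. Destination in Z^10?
(-2, -7, 8, 8, 10, -6, -1, -4, 7, 9)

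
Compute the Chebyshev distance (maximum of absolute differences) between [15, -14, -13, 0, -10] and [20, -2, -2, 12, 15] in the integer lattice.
25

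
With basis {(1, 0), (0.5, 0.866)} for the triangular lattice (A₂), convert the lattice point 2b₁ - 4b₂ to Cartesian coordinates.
(0, -3.464)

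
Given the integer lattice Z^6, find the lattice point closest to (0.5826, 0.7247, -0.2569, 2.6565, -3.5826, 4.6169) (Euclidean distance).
(1, 1, 0, 3, -4, 5)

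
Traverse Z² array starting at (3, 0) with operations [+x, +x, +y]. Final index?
(5, 1)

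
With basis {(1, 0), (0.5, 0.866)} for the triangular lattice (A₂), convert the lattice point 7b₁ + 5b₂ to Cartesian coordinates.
(9.5, 4.33)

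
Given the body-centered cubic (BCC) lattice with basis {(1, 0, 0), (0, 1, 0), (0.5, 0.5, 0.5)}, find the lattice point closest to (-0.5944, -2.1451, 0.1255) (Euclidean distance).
(-1, -2, 0)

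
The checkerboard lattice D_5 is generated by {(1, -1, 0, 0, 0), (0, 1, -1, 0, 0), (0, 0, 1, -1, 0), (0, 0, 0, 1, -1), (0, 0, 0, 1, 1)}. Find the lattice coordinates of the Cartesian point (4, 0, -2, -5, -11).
4b₁ + 4b₂ + 2b₃ + 4b₄ - 7b₅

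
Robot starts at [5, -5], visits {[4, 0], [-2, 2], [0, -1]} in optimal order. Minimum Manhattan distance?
16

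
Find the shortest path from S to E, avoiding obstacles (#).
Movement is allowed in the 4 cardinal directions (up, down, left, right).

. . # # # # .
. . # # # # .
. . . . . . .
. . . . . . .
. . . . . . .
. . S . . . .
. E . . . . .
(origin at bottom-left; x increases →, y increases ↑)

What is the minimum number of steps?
2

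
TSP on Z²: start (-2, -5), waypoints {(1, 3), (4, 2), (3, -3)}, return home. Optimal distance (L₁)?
28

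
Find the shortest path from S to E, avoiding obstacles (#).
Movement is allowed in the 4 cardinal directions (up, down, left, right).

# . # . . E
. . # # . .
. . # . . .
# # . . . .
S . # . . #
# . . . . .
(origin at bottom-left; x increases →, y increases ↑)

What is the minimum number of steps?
11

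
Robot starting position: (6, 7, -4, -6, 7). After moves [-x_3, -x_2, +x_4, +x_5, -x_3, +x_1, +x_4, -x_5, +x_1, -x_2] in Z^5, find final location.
(8, 5, -6, -4, 7)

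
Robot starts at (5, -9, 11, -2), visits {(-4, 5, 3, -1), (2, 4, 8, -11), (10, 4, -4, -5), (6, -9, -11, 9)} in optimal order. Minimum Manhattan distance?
114
(one optimal route: (5, -9, 11, -2) → (2, 4, 8, -11) → (-4, 5, 3, -1) → (10, 4, -4, -5) → (6, -9, -11, 9))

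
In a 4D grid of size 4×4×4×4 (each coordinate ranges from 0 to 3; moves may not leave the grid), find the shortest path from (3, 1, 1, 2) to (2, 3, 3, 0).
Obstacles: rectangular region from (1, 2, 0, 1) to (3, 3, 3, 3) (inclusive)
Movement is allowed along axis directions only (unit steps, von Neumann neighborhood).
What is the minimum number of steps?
7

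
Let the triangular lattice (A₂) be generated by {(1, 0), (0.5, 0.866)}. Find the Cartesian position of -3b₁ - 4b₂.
(-5, -3.464)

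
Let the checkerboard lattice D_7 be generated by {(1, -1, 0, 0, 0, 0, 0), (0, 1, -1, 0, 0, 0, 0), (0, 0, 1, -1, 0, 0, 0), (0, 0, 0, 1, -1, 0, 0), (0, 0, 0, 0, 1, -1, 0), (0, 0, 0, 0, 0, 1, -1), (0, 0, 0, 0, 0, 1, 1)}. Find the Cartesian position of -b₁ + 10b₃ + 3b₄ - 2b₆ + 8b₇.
(-1, 1, 10, -7, -3, 6, 10)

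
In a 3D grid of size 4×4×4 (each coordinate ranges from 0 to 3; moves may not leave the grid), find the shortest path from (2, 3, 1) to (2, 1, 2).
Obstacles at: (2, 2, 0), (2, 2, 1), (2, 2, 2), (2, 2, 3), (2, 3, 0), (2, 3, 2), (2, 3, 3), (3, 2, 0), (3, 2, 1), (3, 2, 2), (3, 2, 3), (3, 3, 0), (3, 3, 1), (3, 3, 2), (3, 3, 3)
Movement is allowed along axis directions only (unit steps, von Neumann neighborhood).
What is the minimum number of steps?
5
(one shortest path: (2, 3, 1) → (1, 3, 1) → (1, 2, 1) → (1, 1, 1) → (2, 1, 1) → (2, 1, 2))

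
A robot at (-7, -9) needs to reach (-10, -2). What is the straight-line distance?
7.61577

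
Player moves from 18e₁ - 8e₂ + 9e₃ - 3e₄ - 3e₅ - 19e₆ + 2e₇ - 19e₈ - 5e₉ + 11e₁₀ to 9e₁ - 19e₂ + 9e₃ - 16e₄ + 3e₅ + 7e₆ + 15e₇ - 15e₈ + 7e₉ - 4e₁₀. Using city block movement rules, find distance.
109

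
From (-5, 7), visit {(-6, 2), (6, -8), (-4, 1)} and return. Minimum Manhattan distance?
54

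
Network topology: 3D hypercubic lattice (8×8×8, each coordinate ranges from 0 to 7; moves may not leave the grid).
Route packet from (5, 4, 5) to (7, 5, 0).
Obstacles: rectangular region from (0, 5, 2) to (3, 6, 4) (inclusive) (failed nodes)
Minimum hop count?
8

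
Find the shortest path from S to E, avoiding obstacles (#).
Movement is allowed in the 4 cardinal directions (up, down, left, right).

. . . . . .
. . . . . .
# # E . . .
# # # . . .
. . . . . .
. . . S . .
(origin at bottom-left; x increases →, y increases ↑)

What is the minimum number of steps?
4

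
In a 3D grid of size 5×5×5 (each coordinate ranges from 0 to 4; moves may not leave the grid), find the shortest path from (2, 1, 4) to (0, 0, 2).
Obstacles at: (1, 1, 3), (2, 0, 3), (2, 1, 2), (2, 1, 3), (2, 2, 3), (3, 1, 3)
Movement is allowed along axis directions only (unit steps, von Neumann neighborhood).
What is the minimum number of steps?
5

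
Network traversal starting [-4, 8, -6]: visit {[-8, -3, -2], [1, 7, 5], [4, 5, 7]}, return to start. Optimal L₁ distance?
72
(one optimal route: (-4, 8, -6) → (-8, -3, -2) → (4, 5, 7) → (1, 7, 5) → (-4, 8, -6))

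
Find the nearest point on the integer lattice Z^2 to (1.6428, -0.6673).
(2, -1)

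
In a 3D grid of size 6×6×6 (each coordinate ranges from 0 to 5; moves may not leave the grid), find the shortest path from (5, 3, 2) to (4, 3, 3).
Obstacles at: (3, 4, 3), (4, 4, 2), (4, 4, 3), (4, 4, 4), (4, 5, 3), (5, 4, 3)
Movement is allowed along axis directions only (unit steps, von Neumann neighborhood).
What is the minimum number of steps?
2
(one shortest path: (5, 3, 2) → (4, 3, 2) → (4, 3, 3))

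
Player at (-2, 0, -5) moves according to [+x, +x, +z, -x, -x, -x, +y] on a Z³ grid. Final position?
(-3, 1, -4)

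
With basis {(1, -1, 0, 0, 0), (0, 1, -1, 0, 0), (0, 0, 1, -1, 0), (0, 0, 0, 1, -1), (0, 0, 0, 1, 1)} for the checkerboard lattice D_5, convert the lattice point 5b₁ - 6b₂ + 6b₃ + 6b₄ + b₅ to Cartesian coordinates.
(5, -11, 12, 1, -5)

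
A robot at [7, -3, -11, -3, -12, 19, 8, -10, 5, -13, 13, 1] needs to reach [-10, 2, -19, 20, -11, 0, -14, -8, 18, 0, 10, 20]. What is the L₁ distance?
145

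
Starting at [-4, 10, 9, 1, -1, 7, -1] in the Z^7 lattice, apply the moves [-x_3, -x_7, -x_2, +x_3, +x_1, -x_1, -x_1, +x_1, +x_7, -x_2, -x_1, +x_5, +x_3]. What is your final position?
(-5, 8, 10, 1, 0, 7, -1)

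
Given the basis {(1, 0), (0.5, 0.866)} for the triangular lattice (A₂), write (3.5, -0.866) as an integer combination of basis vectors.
4b₁ - b₂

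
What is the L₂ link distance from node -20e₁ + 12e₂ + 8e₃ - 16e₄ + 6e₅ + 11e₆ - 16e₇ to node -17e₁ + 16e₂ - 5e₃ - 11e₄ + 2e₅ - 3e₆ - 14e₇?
20.8567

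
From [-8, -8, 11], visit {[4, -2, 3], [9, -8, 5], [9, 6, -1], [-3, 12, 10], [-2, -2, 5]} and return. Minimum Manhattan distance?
114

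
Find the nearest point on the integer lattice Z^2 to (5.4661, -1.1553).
(5, -1)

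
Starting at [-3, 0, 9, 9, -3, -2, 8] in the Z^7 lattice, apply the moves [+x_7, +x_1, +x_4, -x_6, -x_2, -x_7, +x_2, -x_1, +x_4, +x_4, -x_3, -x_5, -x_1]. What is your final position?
(-4, 0, 8, 12, -4, -3, 8)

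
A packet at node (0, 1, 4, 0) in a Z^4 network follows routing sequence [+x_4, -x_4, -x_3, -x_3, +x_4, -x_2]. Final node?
(0, 0, 2, 1)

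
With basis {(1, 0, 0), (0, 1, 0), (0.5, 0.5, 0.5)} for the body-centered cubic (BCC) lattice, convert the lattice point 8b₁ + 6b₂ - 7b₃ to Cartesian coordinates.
(4.5, 2.5, -3.5)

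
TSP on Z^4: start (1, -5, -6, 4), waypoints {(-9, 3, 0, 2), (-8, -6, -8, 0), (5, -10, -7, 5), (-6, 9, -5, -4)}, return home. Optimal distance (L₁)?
104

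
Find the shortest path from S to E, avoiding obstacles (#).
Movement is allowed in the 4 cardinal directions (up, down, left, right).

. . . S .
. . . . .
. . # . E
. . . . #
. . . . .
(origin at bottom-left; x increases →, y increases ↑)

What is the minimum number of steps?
3
(one shortest path: (3, 4) → (4, 4) → (4, 3) → (4, 2))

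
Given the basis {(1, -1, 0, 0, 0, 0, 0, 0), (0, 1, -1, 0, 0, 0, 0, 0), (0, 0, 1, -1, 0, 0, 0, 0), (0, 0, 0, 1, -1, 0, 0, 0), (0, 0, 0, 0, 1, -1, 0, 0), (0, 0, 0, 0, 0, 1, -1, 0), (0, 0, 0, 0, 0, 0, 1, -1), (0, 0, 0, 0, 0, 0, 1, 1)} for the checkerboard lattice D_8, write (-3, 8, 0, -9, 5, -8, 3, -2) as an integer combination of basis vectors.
-3b₁ + 5b₂ + 5b₃ - 4b₄ + b₅ - 7b₆ - b₇ - 3b₈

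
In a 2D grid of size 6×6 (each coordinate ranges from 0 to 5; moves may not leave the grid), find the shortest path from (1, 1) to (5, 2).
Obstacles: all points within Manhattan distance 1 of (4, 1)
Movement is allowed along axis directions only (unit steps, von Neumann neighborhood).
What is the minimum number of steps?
7
(one shortest path: (1, 1) → (2, 1) → (2, 2) → (3, 2) → (3, 3) → (4, 3) → (5, 3) → (5, 2))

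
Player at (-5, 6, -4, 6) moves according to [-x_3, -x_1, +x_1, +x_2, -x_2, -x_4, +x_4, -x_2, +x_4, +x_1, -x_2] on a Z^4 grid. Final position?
(-4, 4, -5, 7)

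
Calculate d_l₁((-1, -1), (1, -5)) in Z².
6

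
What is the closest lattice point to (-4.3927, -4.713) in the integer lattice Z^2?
(-4, -5)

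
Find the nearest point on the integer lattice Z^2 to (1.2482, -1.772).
(1, -2)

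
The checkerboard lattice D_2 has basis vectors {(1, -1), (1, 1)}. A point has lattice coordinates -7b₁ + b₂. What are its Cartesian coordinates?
(-6, 8)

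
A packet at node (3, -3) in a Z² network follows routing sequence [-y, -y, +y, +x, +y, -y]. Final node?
(4, -4)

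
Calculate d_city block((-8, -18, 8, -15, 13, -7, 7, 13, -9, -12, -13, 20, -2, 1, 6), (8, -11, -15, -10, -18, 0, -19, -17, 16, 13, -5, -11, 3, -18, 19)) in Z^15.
271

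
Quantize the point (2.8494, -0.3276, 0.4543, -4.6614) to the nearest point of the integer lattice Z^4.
(3, 0, 0, -5)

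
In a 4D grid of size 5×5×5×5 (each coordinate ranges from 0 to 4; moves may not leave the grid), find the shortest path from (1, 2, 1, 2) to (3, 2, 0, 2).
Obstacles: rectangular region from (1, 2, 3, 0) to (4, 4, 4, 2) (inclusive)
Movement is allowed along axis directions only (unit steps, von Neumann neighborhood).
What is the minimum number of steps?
3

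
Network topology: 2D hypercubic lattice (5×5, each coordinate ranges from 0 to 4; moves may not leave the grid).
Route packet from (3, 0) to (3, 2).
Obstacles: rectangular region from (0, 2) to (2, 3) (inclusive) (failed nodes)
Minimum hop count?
2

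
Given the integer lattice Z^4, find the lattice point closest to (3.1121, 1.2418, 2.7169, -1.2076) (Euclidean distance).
(3, 1, 3, -1)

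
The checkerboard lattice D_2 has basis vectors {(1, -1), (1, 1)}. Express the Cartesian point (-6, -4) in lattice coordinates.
-b₁ - 5b₂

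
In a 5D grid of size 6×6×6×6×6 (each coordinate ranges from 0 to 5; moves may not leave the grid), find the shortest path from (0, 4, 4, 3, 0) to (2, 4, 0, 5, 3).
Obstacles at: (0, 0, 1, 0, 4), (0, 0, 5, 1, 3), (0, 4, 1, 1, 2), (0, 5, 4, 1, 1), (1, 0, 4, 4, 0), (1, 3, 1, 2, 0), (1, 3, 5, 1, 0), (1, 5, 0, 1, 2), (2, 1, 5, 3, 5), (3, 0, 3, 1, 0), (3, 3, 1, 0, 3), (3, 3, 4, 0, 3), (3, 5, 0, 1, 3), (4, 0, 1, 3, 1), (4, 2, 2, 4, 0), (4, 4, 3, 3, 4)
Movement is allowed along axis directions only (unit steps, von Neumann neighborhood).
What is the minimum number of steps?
11
(one shortest path: (0, 4, 4, 3, 0) → (1, 4, 4, 3, 0) → (2, 4, 4, 3, 0) → (2, 4, 3, 3, 0) → (2, 4, 2, 3, 0) → (2, 4, 1, 3, 0) → (2, 4, 0, 3, 0) → (2, 4, 0, 4, 0) → (2, 4, 0, 5, 0) → (2, 4, 0, 5, 1) → (2, 4, 0, 5, 2) → (2, 4, 0, 5, 3))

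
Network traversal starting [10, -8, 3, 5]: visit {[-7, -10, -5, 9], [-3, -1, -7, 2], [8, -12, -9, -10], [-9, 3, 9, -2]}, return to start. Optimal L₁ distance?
168
(one optimal route: (10, -8, 3, 5) → (8, -12, -9, -10) → (-7, -10, -5, 9) → (-3, -1, -7, 2) → (-9, 3, 9, -2) → (10, -8, 3, 5))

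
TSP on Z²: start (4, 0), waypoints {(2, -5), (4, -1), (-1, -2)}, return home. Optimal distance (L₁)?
20
(one optimal route: (4, 0) → (2, -5) → (-1, -2) → (4, -1) → (4, 0))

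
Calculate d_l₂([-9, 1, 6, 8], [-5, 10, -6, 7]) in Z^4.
15.5563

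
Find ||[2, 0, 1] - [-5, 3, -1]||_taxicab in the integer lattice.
12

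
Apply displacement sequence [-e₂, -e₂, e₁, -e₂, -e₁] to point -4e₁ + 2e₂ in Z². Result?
(-4, -1)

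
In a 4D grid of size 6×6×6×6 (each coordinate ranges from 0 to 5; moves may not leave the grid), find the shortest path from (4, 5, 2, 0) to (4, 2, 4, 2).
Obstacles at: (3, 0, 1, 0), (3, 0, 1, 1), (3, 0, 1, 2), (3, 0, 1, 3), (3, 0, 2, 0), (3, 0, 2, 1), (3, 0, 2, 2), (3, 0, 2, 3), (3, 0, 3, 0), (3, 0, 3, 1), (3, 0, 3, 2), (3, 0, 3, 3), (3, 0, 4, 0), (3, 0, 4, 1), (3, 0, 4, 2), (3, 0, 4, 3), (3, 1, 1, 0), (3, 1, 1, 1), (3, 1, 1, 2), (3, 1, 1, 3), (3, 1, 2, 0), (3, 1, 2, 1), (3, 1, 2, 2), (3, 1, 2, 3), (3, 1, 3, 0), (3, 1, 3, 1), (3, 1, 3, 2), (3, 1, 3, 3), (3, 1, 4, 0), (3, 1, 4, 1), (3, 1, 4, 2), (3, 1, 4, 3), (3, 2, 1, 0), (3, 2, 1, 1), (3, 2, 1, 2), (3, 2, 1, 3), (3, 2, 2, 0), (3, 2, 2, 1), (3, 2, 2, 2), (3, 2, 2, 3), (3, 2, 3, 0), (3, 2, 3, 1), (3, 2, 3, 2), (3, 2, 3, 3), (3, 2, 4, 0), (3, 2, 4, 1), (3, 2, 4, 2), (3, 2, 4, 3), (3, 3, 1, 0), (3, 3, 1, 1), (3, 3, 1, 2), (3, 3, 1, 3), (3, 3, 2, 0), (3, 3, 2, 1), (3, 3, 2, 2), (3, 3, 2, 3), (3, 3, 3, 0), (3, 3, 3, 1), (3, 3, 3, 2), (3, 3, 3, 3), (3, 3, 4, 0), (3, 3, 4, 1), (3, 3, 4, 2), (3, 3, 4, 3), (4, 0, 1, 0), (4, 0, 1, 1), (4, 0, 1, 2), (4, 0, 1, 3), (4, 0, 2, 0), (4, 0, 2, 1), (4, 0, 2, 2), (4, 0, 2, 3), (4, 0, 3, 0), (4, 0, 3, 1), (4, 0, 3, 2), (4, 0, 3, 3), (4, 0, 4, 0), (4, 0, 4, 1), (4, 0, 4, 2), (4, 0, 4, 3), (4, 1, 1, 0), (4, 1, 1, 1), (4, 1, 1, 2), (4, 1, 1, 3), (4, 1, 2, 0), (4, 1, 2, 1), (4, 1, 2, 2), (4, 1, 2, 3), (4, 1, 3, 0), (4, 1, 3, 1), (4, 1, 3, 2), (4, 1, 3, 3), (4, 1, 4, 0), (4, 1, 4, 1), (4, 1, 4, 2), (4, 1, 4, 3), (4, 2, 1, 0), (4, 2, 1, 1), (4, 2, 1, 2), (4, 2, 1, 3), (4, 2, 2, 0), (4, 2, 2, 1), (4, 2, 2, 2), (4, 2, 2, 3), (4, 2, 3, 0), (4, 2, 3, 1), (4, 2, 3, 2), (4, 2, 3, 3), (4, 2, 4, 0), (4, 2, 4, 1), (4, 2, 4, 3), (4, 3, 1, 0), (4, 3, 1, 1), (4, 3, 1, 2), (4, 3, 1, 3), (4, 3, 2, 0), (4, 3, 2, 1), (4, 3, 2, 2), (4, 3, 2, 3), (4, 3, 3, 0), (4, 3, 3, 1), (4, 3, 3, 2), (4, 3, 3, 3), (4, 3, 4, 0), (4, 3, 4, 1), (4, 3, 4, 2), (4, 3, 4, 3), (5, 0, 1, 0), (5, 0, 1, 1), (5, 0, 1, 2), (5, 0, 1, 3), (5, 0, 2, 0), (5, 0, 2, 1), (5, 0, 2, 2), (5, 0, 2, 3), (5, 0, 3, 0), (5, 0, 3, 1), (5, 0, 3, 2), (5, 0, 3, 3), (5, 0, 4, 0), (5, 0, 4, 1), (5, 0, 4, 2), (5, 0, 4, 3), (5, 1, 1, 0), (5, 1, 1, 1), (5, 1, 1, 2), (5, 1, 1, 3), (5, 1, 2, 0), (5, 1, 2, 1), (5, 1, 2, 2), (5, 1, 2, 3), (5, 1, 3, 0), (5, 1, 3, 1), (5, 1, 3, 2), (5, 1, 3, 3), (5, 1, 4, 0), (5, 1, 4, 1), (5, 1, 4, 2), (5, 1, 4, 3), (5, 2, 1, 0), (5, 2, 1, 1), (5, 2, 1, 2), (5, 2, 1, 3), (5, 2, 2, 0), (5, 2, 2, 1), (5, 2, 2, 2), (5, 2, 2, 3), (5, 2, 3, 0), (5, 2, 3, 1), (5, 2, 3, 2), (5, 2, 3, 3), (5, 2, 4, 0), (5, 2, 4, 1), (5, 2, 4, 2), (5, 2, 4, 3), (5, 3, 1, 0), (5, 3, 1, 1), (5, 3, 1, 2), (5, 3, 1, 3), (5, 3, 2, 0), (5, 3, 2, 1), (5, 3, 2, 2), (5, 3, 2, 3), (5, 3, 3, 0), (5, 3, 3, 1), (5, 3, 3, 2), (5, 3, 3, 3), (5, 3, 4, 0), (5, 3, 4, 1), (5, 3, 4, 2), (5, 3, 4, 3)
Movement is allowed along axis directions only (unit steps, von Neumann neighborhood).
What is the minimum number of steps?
9
(one shortest path: (4, 5, 2, 0) → (4, 4, 2, 0) → (4, 4, 3, 0) → (4, 4, 4, 0) → (4, 4, 5, 0) → (4, 3, 5, 0) → (4, 2, 5, 0) → (4, 2, 5, 1) → (4, 2, 5, 2) → (4, 2, 4, 2))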